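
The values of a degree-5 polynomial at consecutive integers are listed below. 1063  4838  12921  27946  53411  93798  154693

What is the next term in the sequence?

First differences: 3775 , 8083 , 15025 , 25465 , 40387 , 60895
Second differences: 4308 , 6942 , 10440 , 14922 , 20508
Third differences: 2634 , 3498 , 4482 , 5586
Fourth differences: 864 , 984 , 1104
Fifth differences: 120 , 120
Constant fifth difference = 120, so extend:
1104 + 120 = 1224;  5586 + 1224 = 6810;  20508 + 6810 = 27318;  60895 + 27318 = 88213;  154693 + 88213 = 242906

242906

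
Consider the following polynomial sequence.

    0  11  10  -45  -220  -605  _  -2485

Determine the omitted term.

-1314

Using the first 6 terms:
D1: 11  -1  -55  -175  -385
D2: -12  -54  -120  -210
D3: -42  -66  -90
D4: -24  -24
Constant fourth difference = -24.
Extend forward: -90 − 24 = -114;  -210 − 114 = -324;  -385 − 324 = -709;  -605 − 709 = -1314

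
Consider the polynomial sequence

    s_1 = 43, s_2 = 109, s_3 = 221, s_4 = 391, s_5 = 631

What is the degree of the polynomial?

66, 112, 170, 240
46, 58, 70
12, 12
The third differences are constant, so the polynomial has degree 3.

3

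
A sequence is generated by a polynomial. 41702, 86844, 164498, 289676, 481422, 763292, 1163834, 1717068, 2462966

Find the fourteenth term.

Δ: 45142, 77654, 125178, 191746, 281870, 400542, 553234, 745898
Δ²: 32512, 47524, 66568, 90124, 118672, 152692, 192664
Δ³: 15012, 19044, 23556, 28548, 34020, 39972
Δ⁴: 4032, 4512, 4992, 5472, 5952
Δ⁵: 480, 480, 480, 480
Constant fifth difference = 480, so extend:
5952 + 480 = 6432;  39972 + 6432 = 46404;  192664 + 46404 = 239068;  745898 + 239068 = 984966;  2462966 + 984966 = 3447932
6432 + 480 = 6912;  46404 + 6912 = 53316;  239068 + 53316 = 292384;  984966 + 292384 = 1277350;  3447932 + 1277350 = 4725282
6912 + 480 = 7392;  53316 + 7392 = 60708;  292384 + 60708 = 353092;  1277350 + 353092 = 1630442;  4725282 + 1630442 = 6355724
7392 + 480 = 7872;  60708 + 7872 = 68580;  353092 + 68580 = 421672;  1630442 + 421672 = 2052114;  6355724 + 2052114 = 8407838
7872 + 480 = 8352;  68580 + 8352 = 76932;  421672 + 76932 = 498604;  2052114 + 498604 = 2550718;  8407838 + 2550718 = 10958556

10958556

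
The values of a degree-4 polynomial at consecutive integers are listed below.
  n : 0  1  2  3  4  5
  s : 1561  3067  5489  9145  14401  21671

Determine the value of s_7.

44149

D1: 1506 , 2422 , 3656 , 5256 , 7270
D2: 916 , 1234 , 1600 , 2014
D3: 318 , 366 , 414
D4: 48 , 48
Fourth differences constant at 48.
414 + 48 = 462;  2014 + 462 = 2476;  7270 + 2476 = 9746;  21671 + 9746 = 31417
462 + 48 = 510;  2476 + 510 = 2986;  9746 + 2986 = 12732;  31417 + 12732 = 44149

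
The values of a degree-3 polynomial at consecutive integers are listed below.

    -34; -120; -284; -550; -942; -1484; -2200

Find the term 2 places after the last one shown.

Δ: -86, -164, -266, -392, -542, -716
Δ²: -78, -102, -126, -150, -174
Δ³: -24, -24, -24, -24
Constant third difference = -24, so extend:
-174 − 24 = -198;  -716 − 198 = -914;  -2200 − 914 = -3114
-198 − 24 = -222;  -914 − 222 = -1136;  -3114 − 1136 = -4250

-4250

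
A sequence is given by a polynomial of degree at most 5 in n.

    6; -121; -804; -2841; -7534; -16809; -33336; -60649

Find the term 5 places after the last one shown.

First differences: -127 , -683 , -2037 , -4693 , -9275 , -16527 , -27313
Second differences: -556 , -1354 , -2656 , -4582 , -7252 , -10786
Third differences: -798 , -1302 , -1926 , -2670 , -3534
Fourth differences: -504 , -624 , -744 , -864
Fifth differences: -120 , -120 , -120
Constant fifth difference = -120, so extend:
-864 − 120 = -984;  -3534 − 984 = -4518;  -10786 − 4518 = -15304;  -27313 − 15304 = -42617;  -60649 − 42617 = -103266
-984 − 120 = -1104;  -4518 − 1104 = -5622;  -15304 − 5622 = -20926;  -42617 − 20926 = -63543;  -103266 − 63543 = -166809
-1104 − 120 = -1224;  -5622 − 1224 = -6846;  -20926 − 6846 = -27772;  -63543 − 27772 = -91315;  -166809 − 91315 = -258124
-1224 − 120 = -1344;  -6846 − 1344 = -8190;  -27772 − 8190 = -35962;  -91315 − 35962 = -127277;  -258124 − 127277 = -385401
-1344 − 120 = -1464;  -8190 − 1464 = -9654;  -35962 − 9654 = -45616;  -127277 − 45616 = -172893;  -385401 − 172893 = -558294

-558294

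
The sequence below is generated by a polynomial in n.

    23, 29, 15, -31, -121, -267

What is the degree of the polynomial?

3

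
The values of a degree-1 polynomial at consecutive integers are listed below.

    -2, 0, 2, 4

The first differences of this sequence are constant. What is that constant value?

2

Δ: 2, 2, 2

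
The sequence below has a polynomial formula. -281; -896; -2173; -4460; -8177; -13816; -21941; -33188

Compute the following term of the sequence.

-48265

First differences: -615, -1277, -2287, -3717, -5639, -8125, -11247
Second differences: -662, -1010, -1430, -1922, -2486, -3122
Third differences: -348, -420, -492, -564, -636
Fourth differences: -72, -72, -72, -72
The fourth differences are constant (-72).
-636 − 72 = -708;  -3122 − 708 = -3830;  -11247 − 3830 = -15077;  -33188 − 15077 = -48265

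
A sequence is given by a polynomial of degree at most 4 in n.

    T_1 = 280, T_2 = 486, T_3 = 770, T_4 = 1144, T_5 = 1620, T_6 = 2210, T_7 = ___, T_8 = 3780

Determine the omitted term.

Using the first 6 terms:
Δ: 206  284  374  476  590
Δ²: 78  90  102  114
Δ³: 12  12  12
Constant third difference = 12.
Extend forward: 114 + 12 = 126;  590 + 126 = 716;  2210 + 716 = 2926

2926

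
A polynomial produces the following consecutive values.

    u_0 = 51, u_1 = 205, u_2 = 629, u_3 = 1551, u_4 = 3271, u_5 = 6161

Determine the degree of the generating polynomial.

4

First differences: 154, 424, 922, 1720, 2890
Second differences: 270, 498, 798, 1170
Third differences: 228, 300, 372
Fourth differences: 72, 72
The fourth differences are constant, so the polynomial has degree 4.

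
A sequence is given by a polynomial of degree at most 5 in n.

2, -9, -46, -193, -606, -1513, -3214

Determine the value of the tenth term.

-11, -37, -147, -413, -907, -1701
-26, -110, -266, -494, -794
-84, -156, -228, -300
-72, -72, -72
Fourth differences constant at -72.
-300 − 72 = -372;  -794 − 372 = -1166;  -1701 − 1166 = -2867;  -3214 − 2867 = -6081
-372 − 72 = -444;  -1166 − 444 = -1610;  -2867 − 1610 = -4477;  -6081 − 4477 = -10558
-444 − 72 = -516;  -1610 − 516 = -2126;  -4477 − 2126 = -6603;  -10558 − 6603 = -17161

-17161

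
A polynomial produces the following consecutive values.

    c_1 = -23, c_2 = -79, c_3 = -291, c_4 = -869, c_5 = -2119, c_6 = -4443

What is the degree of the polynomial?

-56, -212, -578, -1250, -2324
-156, -366, -672, -1074
-210, -306, -402
-96, -96
The fourth differences are constant, so the polynomial has degree 4.

4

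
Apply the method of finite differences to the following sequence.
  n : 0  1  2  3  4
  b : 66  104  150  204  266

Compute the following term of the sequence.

D1: 38, 46, 54, 62
D2: 8, 8, 8
The second differences are constant (8).
62 + 8 = 70;  266 + 70 = 336

336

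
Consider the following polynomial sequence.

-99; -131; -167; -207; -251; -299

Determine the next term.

-32  -36  -40  -44  -48
-4  -4  -4  -4
The second differences are constant (-4).
-48 − 4 = -52;  -299 − 52 = -351

-351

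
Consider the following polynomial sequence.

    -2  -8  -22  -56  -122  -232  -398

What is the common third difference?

-12

First differences: -6, -14, -34, -66, -110, -166
Second differences: -8, -20, -32, -44, -56
Third differences: -12, -12, -12, -12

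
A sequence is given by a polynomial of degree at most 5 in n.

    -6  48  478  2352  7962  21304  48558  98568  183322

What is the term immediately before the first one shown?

-8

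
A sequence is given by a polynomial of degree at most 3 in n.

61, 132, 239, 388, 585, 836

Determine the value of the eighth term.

1524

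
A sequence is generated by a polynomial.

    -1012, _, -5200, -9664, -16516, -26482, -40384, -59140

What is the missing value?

-2494

Using the last 6 terms:
First differences: -4464, -6852, -9966, -13902, -18756
Second differences: -2388, -3114, -3936, -4854
Third differences: -726, -822, -918
Fourth differences: -96, -96
Constant fourth difference = -96.
Extend backward: -726 + 96 = -630;  -2388 + 630 = -1758;  -4464 + 1758 = -2706;  -5200 + 2706 = -2494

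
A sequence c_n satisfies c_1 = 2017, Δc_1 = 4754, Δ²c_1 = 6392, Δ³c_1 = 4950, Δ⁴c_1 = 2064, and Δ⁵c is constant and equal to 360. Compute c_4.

40405

Build the table forward from the leading diagonal:
D5: 360, 360, 360, 360
D4: 2064, 2424, 2784, 3144
D3: 4950, 7014, 9438, 12222
D2: 6392, 11342, 18356, 27794
D1: 4754, 11146, 22488, 40844
c: 2017, 6771, 17917, 40405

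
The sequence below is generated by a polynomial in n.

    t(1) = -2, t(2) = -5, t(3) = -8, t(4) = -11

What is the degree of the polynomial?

-3, -3, -3
The first differences are constant, so the polynomial has degree 1.

1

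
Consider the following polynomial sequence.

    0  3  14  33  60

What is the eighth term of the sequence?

D1: 3, 11, 19, 27
D2: 8, 8, 8
Second differences constant at 8.
27 + 8 = 35;  60 + 35 = 95
35 + 8 = 43;  95 + 43 = 138
43 + 8 = 51;  138 + 51 = 189

189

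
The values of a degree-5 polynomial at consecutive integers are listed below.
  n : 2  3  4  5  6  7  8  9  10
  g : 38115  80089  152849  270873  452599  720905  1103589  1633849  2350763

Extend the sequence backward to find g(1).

15929

Δ: 41974, 72760, 118024, 181726, 268306, 382684, 530260, 716914
Δ²: 30786, 45264, 63702, 86580, 114378, 147576, 186654
Δ³: 14478, 18438, 22878, 27798, 33198, 39078
Δ⁴: 3960, 4440, 4920, 5400, 5880
Δ⁵: 480, 480, 480, 480
The fifth differences are constant at 480.
Work back: 3960 − 480 = 3480;  14478 − 3480 = 10998;  30786 − 10998 = 19788;  41974 − 19788 = 22186;  38115 − 22186 = 15929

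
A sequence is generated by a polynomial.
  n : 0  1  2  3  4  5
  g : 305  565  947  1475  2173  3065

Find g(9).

D1: 260, 382, 528, 698, 892
D2: 122, 146, 170, 194
D3: 24, 24, 24
Constant third difference = 24, so extend:
194 + 24 = 218;  892 + 218 = 1110;  3065 + 1110 = 4175
218 + 24 = 242;  1110 + 242 = 1352;  4175 + 1352 = 5527
242 + 24 = 266;  1352 + 266 = 1618;  5527 + 1618 = 7145
266 + 24 = 290;  1618 + 290 = 1908;  7145 + 1908 = 9053

9053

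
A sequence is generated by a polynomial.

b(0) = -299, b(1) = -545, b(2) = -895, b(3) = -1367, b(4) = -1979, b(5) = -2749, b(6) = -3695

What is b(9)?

-7769

D1: -246 , -350 , -472 , -612 , -770 , -946
D2: -104 , -122 , -140 , -158 , -176
D3: -18 , -18 , -18 , -18
The third differences are constant (-18).
-176 − 18 = -194;  -946 − 194 = -1140;  -3695 − 1140 = -4835
-194 − 18 = -212;  -1140 − 212 = -1352;  -4835 − 1352 = -6187
-212 − 18 = -230;  -1352 − 230 = -1582;  -6187 − 1582 = -7769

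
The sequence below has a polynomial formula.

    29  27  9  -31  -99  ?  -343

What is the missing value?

-201

Using the first 5 terms:
-2  -18  -40  -68
-16  -22  -28
-6  -6
Constant third difference = -6.
Extend forward: -28 − 6 = -34;  -68 − 34 = -102;  -99 − 102 = -201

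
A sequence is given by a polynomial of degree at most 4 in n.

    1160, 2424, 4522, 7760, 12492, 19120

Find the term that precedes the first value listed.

472

First differences: 1264  2098  3238  4732  6628
Second differences: 834  1140  1494  1896
Third differences: 306  354  402
Fourth differences: 48  48
The fourth differences are constant at 48.
Work back: 306 − 48 = 258;  834 − 258 = 576;  1264 − 576 = 688;  1160 − 688 = 472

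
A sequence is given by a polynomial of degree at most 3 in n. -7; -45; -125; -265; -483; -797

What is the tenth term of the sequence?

Δ: -38, -80, -140, -218, -314
Δ²: -42, -60, -78, -96
Δ³: -18, -18, -18
Constant third difference = -18, so extend:
-96 − 18 = -114;  -314 − 114 = -428;  -797 − 428 = -1225
-114 − 18 = -132;  -428 − 132 = -560;  -1225 − 560 = -1785
-132 − 18 = -150;  -560 − 150 = -710;  -1785 − 710 = -2495
-150 − 18 = -168;  -710 − 168 = -878;  -2495 − 878 = -3373

-3373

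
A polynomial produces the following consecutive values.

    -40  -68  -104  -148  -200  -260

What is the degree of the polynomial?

-28, -36, -44, -52, -60
-8, -8, -8, -8
The second differences are constant, so the polynomial has degree 2.

2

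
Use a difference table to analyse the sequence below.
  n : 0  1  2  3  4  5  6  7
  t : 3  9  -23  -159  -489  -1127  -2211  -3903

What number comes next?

-6389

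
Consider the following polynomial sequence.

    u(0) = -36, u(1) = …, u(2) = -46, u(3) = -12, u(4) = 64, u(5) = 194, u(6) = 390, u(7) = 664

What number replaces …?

Using the last 6 terms:
D1: 34, 76, 130, 196, 274
D2: 42, 54, 66, 78
D3: 12, 12, 12
Constant third difference = 12.
Extend backward: 42 − 12 = 30;  34 − 30 = 4;  -46 − 4 = -50

-50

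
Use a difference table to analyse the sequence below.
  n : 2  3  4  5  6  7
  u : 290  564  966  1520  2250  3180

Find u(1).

Δ: 274  402  554  730  930
Δ²: 128  152  176  200
Δ³: 24  24  24
The third differences are constant at 24.
Work back: 128 − 24 = 104;  274 − 104 = 170;  290 − 170 = 120

120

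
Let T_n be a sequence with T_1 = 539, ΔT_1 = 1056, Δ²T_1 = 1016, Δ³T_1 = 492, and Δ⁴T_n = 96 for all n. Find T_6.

Build the table forward from the leading diagonal:
D4: 96  96  96  96  96  96
D3: 492  588  684  780  876  972
D2: 1016  1508  2096  2780  3560  4436
D1: 1056  2072  3580  5676  8456  12016
T: 539  1595  3667  7247  12923  21379

21379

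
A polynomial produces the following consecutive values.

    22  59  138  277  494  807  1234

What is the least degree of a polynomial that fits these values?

3

37, 79, 139, 217, 313, 427
42, 60, 78, 96, 114
18, 18, 18, 18
The third differences are constant, so the polynomial has degree 3.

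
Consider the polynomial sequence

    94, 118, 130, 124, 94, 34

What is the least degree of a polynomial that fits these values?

3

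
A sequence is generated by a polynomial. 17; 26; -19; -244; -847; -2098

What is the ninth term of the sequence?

-13519

First differences: 9, -45, -225, -603, -1251
Second differences: -54, -180, -378, -648
Third differences: -126, -198, -270
Fourth differences: -72, -72
Fourth differences constant at -72.
-270 − 72 = -342;  -648 − 342 = -990;  -1251 − 990 = -2241;  -2098 − 2241 = -4339
-342 − 72 = -414;  -990 − 414 = -1404;  -2241 − 1404 = -3645;  -4339 − 3645 = -7984
-414 − 72 = -486;  -1404 − 486 = -1890;  -3645 − 1890 = -5535;  -7984 − 5535 = -13519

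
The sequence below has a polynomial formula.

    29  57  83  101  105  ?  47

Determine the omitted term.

89

Using the first 5 terms:
Δ: 28  26  18  4
Δ²: -2  -8  -14
Δ³: -6  -6
Constant third difference = -6.
Extend forward: -14 − 6 = -20;  4 − 20 = -16;  105 − 16 = 89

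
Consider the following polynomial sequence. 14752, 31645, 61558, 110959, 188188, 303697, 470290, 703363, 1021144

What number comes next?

16893, 29913, 49401, 77229, 115509, 166593, 233073, 317781
13020, 19488, 27828, 38280, 51084, 66480, 84708
6468, 8340, 10452, 12804, 15396, 18228
1872, 2112, 2352, 2592, 2832
240, 240, 240, 240
Constant fifth difference = 240, so extend:
2832 + 240 = 3072;  18228 + 3072 = 21300;  84708 + 21300 = 106008;  317781 + 106008 = 423789;  1021144 + 423789 = 1444933

1444933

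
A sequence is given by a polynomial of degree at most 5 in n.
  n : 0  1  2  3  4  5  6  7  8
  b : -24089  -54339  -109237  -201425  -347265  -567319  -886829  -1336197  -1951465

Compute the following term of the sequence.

-2774795

D1: -30250 , -54898 , -92188 , -145840 , -220054 , -319510 , -449368 , -615268
D2: -24648 , -37290 , -53652 , -74214 , -99456 , -129858 , -165900
D3: -12642 , -16362 , -20562 , -25242 , -30402 , -36042
D4: -3720 , -4200 , -4680 , -5160 , -5640
D5: -480 , -480 , -480 , -480
Constant fifth difference = -480, so extend:
-5640 − 480 = -6120;  -36042 − 6120 = -42162;  -165900 − 42162 = -208062;  -615268 − 208062 = -823330;  -1951465 − 823330 = -2774795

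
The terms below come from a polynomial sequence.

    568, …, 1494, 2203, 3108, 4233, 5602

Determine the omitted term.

Using the last 5 terms:
D1: 709  905  1125  1369
D2: 196  220  244
D3: 24  24
Constant third difference = 24.
Extend backward: 196 − 24 = 172;  709 − 172 = 537;  1494 − 537 = 957

957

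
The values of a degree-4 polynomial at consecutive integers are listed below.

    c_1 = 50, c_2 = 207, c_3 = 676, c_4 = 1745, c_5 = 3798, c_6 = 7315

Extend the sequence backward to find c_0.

13

D1: 157, 469, 1069, 2053, 3517
D2: 312, 600, 984, 1464
D3: 288, 384, 480
D4: 96, 96
The fourth differences are constant at 96.
Work back: 288 − 96 = 192;  312 − 192 = 120;  157 − 120 = 37;  50 − 37 = 13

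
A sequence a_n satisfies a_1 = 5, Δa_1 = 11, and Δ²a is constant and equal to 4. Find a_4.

50

Build the table forward from the leading diagonal:
D2: 4, 4, 4, 4
D1: 11, 15, 19, 23
a: 5, 16, 31, 50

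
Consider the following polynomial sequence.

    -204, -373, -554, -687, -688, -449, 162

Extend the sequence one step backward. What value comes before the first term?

First differences: -169, -181, -133, -1, 239, 611
Second differences: -12, 48, 132, 240, 372
Third differences: 60, 84, 108, 132
Fourth differences: 24, 24, 24
The fourth differences are constant at 24.
Work back: 60 − 24 = 36;  -12 − 36 = -48;  -169 + 48 = -121;  -204 + 121 = -83

-83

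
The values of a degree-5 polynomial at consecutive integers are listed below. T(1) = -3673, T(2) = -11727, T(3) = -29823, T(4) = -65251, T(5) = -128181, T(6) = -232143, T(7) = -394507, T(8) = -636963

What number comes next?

Δ: -8054  -18096  -35428  -62930  -103962  -162364  -242456
Δ²: -10042  -17332  -27502  -41032  -58402  -80092
Δ³: -7290  -10170  -13530  -17370  -21690
Δ⁴: -2880  -3360  -3840  -4320
Δ⁵: -480  -480  -480
The fifth differences are constant (-480).
-4320 − 480 = -4800;  -21690 − 4800 = -26490;  -80092 − 26490 = -106582;  -242456 − 106582 = -349038;  -636963 − 349038 = -986001

-986001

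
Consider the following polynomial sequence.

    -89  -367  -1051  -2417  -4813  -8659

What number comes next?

First differences: -278  -684  -1366  -2396  -3846
Second differences: -406  -682  -1030  -1450
Third differences: -276  -348  -420
Fourth differences: -72  -72
Constant fourth difference = -72, so extend:
-420 − 72 = -492;  -1450 − 492 = -1942;  -3846 − 1942 = -5788;  -8659 − 5788 = -14447

-14447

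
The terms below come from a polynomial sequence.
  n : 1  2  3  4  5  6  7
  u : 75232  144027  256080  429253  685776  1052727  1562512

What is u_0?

First differences: 68795, 112053, 173173, 256523, 366951, 509785
Second differences: 43258, 61120, 83350, 110428, 142834
Third differences: 17862, 22230, 27078, 32406
Fourth differences: 4368, 4848, 5328
Fifth differences: 480, 480
The fifth differences are constant at 480.
Work back: 4368 − 480 = 3888;  17862 − 3888 = 13974;  43258 − 13974 = 29284;  68795 − 29284 = 39511;  75232 − 39511 = 35721

35721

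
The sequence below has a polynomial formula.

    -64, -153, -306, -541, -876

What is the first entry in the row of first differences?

-89

D1: -89, -153, -235, -335
D2: -64, -82, -100
D3: -18, -18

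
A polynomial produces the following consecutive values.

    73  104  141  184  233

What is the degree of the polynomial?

31, 37, 43, 49
6, 6, 6
The second differences are constant, so the polynomial has degree 2.

2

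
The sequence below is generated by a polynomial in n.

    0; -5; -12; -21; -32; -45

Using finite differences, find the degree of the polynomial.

2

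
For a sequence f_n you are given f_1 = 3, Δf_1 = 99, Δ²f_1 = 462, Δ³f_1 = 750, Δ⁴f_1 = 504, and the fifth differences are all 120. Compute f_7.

30807

Build the table forward from the leading diagonal:
D5: 120, 120, 120, 120, 120, 120, 120
D4: 504, 624, 744, 864, 984, 1104, 1224
D3: 750, 1254, 1878, 2622, 3486, 4470, 5574
D2: 462, 1212, 2466, 4344, 6966, 10452, 14922
D1: 99, 561, 1773, 4239, 8583, 15549, 26001
f: 3, 102, 663, 2436, 6675, 15258, 30807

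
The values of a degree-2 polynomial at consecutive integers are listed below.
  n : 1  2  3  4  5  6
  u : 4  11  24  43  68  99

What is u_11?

D1: 7 , 13 , 19 , 25 , 31
D2: 6 , 6 , 6 , 6
Constant second difference = 6, so extend:
31 + 6 = 37;  99 + 37 = 136
37 + 6 = 43;  136 + 43 = 179
43 + 6 = 49;  179 + 49 = 228
49 + 6 = 55;  228 + 55 = 283
55 + 6 = 61;  283 + 61 = 344

344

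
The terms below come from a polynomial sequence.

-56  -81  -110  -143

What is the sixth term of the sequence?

-221

-25  -29  -33
-4  -4
Second differences constant at -4.
-33 − 4 = -37;  -143 − 37 = -180
-37 − 4 = -41;  -180 − 41 = -221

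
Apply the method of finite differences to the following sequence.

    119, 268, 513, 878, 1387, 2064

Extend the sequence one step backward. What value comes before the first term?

42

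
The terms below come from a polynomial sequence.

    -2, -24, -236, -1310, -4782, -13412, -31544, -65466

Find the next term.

Δ: -22, -212, -1074, -3472, -8630, -18132, -33922
Δ²: -190, -862, -2398, -5158, -9502, -15790
Δ³: -672, -1536, -2760, -4344, -6288
Δ⁴: -864, -1224, -1584, -1944
Δ⁵: -360, -360, -360
Fifth differences constant at -360.
-1944 − 360 = -2304;  -6288 − 2304 = -8592;  -15790 − 8592 = -24382;  -33922 − 24382 = -58304;  -65466 − 58304 = -123770

-123770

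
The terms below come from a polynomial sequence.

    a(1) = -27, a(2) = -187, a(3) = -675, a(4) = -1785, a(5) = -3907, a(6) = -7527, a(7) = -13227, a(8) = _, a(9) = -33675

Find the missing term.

-21685

Using the first 7 terms:
D1: -160, -488, -1110, -2122, -3620, -5700
D2: -328, -622, -1012, -1498, -2080
D3: -294, -390, -486, -582
D4: -96, -96, -96
Constant fourth difference = -96.
Extend forward: -582 − 96 = -678;  -2080 − 678 = -2758;  -5700 − 2758 = -8458;  -13227 − 8458 = -21685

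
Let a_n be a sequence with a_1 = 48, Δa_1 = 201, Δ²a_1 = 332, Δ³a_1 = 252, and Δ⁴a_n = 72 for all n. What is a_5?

Build the table forward from the leading diagonal:
D4: 72, 72, 72, 72, 72
D3: 252, 324, 396, 468, 540
D2: 332, 584, 908, 1304, 1772
D1: 201, 533, 1117, 2025, 3329
a: 48, 249, 782, 1899, 3924

3924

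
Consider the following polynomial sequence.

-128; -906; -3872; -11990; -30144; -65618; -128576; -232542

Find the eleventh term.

-986208

-778  -2966  -8118  -18154  -35474  -62958  -103966
-2188  -5152  -10036  -17320  -27484  -41008
-2964  -4884  -7284  -10164  -13524
-1920  -2400  -2880  -3360
-480  -480  -480
The fifth differences are constant (-480).
-3360 − 480 = -3840;  -13524 − 3840 = -17364;  -41008 − 17364 = -58372;  -103966 − 58372 = -162338;  -232542 − 162338 = -394880
-3840 − 480 = -4320;  -17364 − 4320 = -21684;  -58372 − 21684 = -80056;  -162338 − 80056 = -242394;  -394880 − 242394 = -637274
-4320 − 480 = -4800;  -21684 − 4800 = -26484;  -80056 − 26484 = -106540;  -242394 − 106540 = -348934;  -637274 − 348934 = -986208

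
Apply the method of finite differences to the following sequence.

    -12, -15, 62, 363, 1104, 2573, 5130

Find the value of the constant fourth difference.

D1: -3, 77, 301, 741, 1469, 2557
D2: 80, 224, 440, 728, 1088
D3: 144, 216, 288, 360
D4: 72, 72, 72

72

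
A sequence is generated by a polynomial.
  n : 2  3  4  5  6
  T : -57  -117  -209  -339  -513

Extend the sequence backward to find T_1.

Δ: -60  -92  -130  -174
Δ²: -32  -38  -44
Δ³: -6  -6
The third differences are constant at -6.
Work back: -32 + 6 = -26;  -60 + 26 = -34;  -57 + 34 = -23

-23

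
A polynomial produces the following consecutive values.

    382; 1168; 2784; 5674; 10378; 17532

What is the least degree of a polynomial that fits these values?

First differences: 786, 1616, 2890, 4704, 7154
Second differences: 830, 1274, 1814, 2450
Third differences: 444, 540, 636
Fourth differences: 96, 96
The fourth differences are constant, so the polynomial has degree 4.

4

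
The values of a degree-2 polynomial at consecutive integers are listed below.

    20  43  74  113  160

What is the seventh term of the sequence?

D1: 23 , 31 , 39 , 47
D2: 8 , 8 , 8
Constant second difference = 8, so extend:
47 + 8 = 55;  160 + 55 = 215
55 + 8 = 63;  215 + 63 = 278

278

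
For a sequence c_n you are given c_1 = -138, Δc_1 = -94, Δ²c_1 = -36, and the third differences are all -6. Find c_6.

Build the table forward from the leading diagonal:
Δ³: -6, -6, -6, -6, -6, -6
Δ²: -36, -42, -48, -54, -60, -66
Δ: -94, -130, -172, -220, -274, -334
c: -138, -232, -362, -534, -754, -1028

-1028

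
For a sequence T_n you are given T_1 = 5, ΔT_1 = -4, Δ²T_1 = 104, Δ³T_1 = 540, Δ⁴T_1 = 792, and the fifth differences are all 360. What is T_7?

Build the table forward from the leading diagonal:
Fifth differences: 360  360  360  360  360  360  360
Fourth differences: 792  1152  1512  1872  2232  2592  2952
Third differences: 540  1332  2484  3996  5868  8100  10692
Second differences: 104  644  1976  4460  8456  14324  22424
First differences: -4  100  744  2720  7180  15636  29960
T: 5  1  101  845  3565  10745  26381

26381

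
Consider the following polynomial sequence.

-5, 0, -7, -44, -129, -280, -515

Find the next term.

-852

First differences: 5 , -7 , -37 , -85 , -151 , -235
Second differences: -12 , -30 , -48 , -66 , -84
Third differences: -18 , -18 , -18 , -18
The third differences are constant (-18).
-84 − 18 = -102;  -235 − 102 = -337;  -515 − 337 = -852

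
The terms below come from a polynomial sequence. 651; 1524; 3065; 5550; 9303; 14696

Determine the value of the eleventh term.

82641

Δ: 873  1541  2485  3753  5393
Δ²: 668  944  1268  1640
Δ³: 276  324  372
Δ⁴: 48  48
Constant fourth difference = 48, so extend:
372 + 48 = 420;  1640 + 420 = 2060;  5393 + 2060 = 7453;  14696 + 7453 = 22149
420 + 48 = 468;  2060 + 468 = 2528;  7453 + 2528 = 9981;  22149 + 9981 = 32130
468 + 48 = 516;  2528 + 516 = 3044;  9981 + 3044 = 13025;  32130 + 13025 = 45155
516 + 48 = 564;  3044 + 564 = 3608;  13025 + 3608 = 16633;  45155 + 16633 = 61788
564 + 48 = 612;  3608 + 612 = 4220;  16633 + 4220 = 20853;  61788 + 20853 = 82641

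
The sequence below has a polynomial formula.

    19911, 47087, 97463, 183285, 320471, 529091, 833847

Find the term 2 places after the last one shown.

First differences: 27176, 50376, 85822, 137186, 208620, 304756
Second differences: 23200, 35446, 51364, 71434, 96136
Third differences: 12246, 15918, 20070, 24702
Fourth differences: 3672, 4152, 4632
Fifth differences: 480, 480
Constant fifth difference = 480, so extend:
4632 + 480 = 5112;  24702 + 5112 = 29814;  96136 + 29814 = 125950;  304756 + 125950 = 430706;  833847 + 430706 = 1264553
5112 + 480 = 5592;  29814 + 5592 = 35406;  125950 + 35406 = 161356;  430706 + 161356 = 592062;  1264553 + 592062 = 1856615

1856615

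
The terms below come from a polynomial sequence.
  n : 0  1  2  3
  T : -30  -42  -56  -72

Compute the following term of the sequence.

-90

D1: -12  -14  -16
D2: -2  -2
Constant second difference = -2, so extend:
-16 − 2 = -18;  -72 − 18 = -90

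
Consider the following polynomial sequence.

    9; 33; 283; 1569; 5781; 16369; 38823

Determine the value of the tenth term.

272961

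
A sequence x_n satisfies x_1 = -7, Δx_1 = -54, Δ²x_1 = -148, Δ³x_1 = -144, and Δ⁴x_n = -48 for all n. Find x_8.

-10213

Build the table forward from the leading diagonal:
Δ⁴: -48, -48, -48, -48, -48, -48, -48, -48
Δ³: -144, -192, -240, -288, -336, -384, -432, -480
Δ²: -148, -292, -484, -724, -1012, -1348, -1732, -2164
Δ: -54, -202, -494, -978, -1702, -2714, -4062, -5794
x: -7, -61, -263, -757, -1735, -3437, -6151, -10213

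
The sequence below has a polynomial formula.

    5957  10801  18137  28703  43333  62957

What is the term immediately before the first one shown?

Δ: 4844, 7336, 10566, 14630, 19624
Δ²: 2492, 3230, 4064, 4994
Δ³: 738, 834, 930
Δ⁴: 96, 96
The fourth differences are constant at 96.
Work back: 738 − 96 = 642;  2492 − 642 = 1850;  4844 − 1850 = 2994;  5957 − 2994 = 2963

2963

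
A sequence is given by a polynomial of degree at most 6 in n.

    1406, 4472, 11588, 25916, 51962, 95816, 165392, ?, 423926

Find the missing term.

270668

Using the first 7 terms:
First differences: 3066, 7116, 14328, 26046, 43854, 69576
Second differences: 4050, 7212, 11718, 17808, 25722
Third differences: 3162, 4506, 6090, 7914
Fourth differences: 1344, 1584, 1824
Fifth differences: 240, 240
Constant fifth difference = 240.
Extend forward: 1824 + 240 = 2064;  7914 + 2064 = 9978;  25722 + 9978 = 35700;  69576 + 35700 = 105276;  165392 + 105276 = 270668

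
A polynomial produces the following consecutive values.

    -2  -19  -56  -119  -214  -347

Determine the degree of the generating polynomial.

3

D1: -17, -37, -63, -95, -133
D2: -20, -26, -32, -38
D3: -6, -6, -6
The third differences are constant, so the polynomial has degree 3.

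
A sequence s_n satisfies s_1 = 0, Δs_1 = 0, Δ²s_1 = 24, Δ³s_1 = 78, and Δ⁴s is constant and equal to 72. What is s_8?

5754

Build the table forward from the leading diagonal:
Δ⁴: 72, 72, 72, 72, 72, 72, 72, 72
Δ³: 78, 150, 222, 294, 366, 438, 510, 582
Δ²: 24, 102, 252, 474, 768, 1134, 1572, 2082
Δ: 0, 24, 126, 378, 852, 1620, 2754, 4326
s: 0, 0, 24, 150, 528, 1380, 3000, 5754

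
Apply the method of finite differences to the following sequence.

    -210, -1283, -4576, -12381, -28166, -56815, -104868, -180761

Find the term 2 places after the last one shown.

-460731

-1073, -3293, -7805, -15785, -28649, -48053, -75893
-2220, -4512, -7980, -12864, -19404, -27840
-2292, -3468, -4884, -6540, -8436
-1176, -1416, -1656, -1896
-240, -240, -240
Constant fifth difference = -240, so extend:
-1896 − 240 = -2136;  -8436 − 2136 = -10572;  -27840 − 10572 = -38412;  -75893 − 38412 = -114305;  -180761 − 114305 = -295066
-2136 − 240 = -2376;  -10572 − 2376 = -12948;  -38412 − 12948 = -51360;  -114305 − 51360 = -165665;  -295066 − 165665 = -460731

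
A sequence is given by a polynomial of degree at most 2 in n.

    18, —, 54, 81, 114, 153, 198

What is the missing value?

Using the last 5 terms:
27, 33, 39, 45
6, 6, 6
Constant second difference = 6.
Extend backward: 27 − 6 = 21;  54 − 21 = 33

33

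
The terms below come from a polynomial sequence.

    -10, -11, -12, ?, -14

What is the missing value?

-13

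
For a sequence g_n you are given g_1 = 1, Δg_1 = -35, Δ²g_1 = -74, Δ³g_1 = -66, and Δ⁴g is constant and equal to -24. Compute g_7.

-2999

Build the table forward from the leading diagonal:
Δ⁴: -24, -24, -24, -24, -24, -24, -24
Δ³: -66, -90, -114, -138, -162, -186, -210
Δ²: -74, -140, -230, -344, -482, -644, -830
Δ: -35, -109, -249, -479, -823, -1305, -1949
g: 1, -34, -143, -392, -871, -1694, -2999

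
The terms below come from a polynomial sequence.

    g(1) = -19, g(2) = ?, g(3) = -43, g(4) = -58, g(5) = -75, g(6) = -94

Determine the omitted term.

Using the last 4 terms:
Δ: -15, -17, -19
Δ²: -2, -2
Constant second difference = -2.
Extend backward: -15 + 2 = -13;  -43 + 13 = -30

-30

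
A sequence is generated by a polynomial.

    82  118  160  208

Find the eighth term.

460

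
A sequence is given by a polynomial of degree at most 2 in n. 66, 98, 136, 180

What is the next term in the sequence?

First differences: 32, 38, 44
Second differences: 6, 6
The second differences are constant (6).
44 + 6 = 50;  180 + 50 = 230

230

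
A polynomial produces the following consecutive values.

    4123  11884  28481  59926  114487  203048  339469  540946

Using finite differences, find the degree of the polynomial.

5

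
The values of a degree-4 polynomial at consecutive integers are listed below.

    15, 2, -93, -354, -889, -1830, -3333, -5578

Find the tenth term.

-13134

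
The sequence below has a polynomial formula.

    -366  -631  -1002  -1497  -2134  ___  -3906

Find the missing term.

Using the first 5 terms:
First differences: -265  -371  -495  -637
Second differences: -106  -124  -142
Third differences: -18  -18
Constant third difference = -18.
Extend forward: -142 − 18 = -160;  -637 − 160 = -797;  -2134 − 797 = -2931

-2931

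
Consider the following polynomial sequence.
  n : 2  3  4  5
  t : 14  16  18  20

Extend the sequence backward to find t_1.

2  2  2
The first differences are constant at 2.
Work back: 14 − 2 = 12

12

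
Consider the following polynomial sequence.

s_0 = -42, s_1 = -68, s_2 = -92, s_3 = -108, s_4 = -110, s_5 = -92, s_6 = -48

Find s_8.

D1: -26, -24, -16, -2, 18, 44
D2: 2, 8, 14, 20, 26
D3: 6, 6, 6, 6
Constant third difference = 6, so extend:
26 + 6 = 32;  44 + 32 = 76;  -48 + 76 = 28
32 + 6 = 38;  76 + 38 = 114;  28 + 114 = 142

142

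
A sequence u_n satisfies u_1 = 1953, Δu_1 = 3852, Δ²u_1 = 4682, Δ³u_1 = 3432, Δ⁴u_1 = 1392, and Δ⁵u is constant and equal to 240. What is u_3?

Build the table forward from the leading diagonal:
Δ⁵: 240  240  240
Δ⁴: 1392  1632  1872
Δ³: 3432  4824  6456
Δ²: 4682  8114  12938
Δ: 3852  8534  16648
u: 1953  5805  14339

14339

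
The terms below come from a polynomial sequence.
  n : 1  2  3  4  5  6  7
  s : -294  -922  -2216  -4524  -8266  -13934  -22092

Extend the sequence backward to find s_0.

-56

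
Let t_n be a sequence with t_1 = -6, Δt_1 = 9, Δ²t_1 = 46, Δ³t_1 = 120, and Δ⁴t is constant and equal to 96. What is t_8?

Build the table forward from the leading diagonal:
Fourth differences: 96  96  96  96  96  96  96  96
Third differences: 120  216  312  408  504  600  696  792
Second differences: 46  166  382  694  1102  1606  2206  2902
First differences: 9  55  221  603  1297  2399  4005  6211
t: -6  3  58  279  882  2179  4578  8583

8583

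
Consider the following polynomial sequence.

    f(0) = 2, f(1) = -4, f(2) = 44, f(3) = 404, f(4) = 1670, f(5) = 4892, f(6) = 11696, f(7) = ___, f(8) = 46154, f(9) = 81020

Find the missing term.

24404

Using the first 7 terms:
Δ: -6, 48, 360, 1266, 3222, 6804
Δ²: 54, 312, 906, 1956, 3582
Δ³: 258, 594, 1050, 1626
Δ⁴: 336, 456, 576
Δ⁵: 120, 120
Constant fifth difference = 120.
Extend forward: 576 + 120 = 696;  1626 + 696 = 2322;  3582 + 2322 = 5904;  6804 + 5904 = 12708;  11696 + 12708 = 24404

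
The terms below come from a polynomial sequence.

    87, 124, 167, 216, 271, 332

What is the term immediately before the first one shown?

56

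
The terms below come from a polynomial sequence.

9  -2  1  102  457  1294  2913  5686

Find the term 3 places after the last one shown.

25729

First differences: -11 , 3 , 101 , 355 , 837 , 1619 , 2773
Second differences: 14 , 98 , 254 , 482 , 782 , 1154
Third differences: 84 , 156 , 228 , 300 , 372
Fourth differences: 72 , 72 , 72 , 72
Fourth differences constant at 72.
372 + 72 = 444;  1154 + 444 = 1598;  2773 + 1598 = 4371;  5686 + 4371 = 10057
444 + 72 = 516;  1598 + 516 = 2114;  4371 + 2114 = 6485;  10057 + 6485 = 16542
516 + 72 = 588;  2114 + 588 = 2702;  6485 + 2702 = 9187;  16542 + 9187 = 25729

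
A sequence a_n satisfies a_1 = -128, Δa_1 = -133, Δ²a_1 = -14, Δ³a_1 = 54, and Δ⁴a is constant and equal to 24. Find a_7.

Build the table forward from the leading diagonal:
Fourth differences: 24, 24, 24, 24, 24, 24, 24
Third differences: 54, 78, 102, 126, 150, 174, 198
Second differences: -14, 40, 118, 220, 346, 496, 670
First differences: -133, -147, -107, 11, 231, 577, 1073
a: -128, -261, -408, -515, -504, -273, 304

304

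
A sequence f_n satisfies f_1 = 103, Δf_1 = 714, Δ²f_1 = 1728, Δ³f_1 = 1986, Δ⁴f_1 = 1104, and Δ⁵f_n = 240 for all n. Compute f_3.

3259

Build the table forward from the leading diagonal:
Fifth differences: 240, 240, 240
Fourth differences: 1104, 1344, 1584
Third differences: 1986, 3090, 4434
Second differences: 1728, 3714, 6804
First differences: 714, 2442, 6156
f: 103, 817, 3259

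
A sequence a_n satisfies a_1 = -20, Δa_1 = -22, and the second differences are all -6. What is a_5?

-144

Build the table forward from the leading diagonal:
D2: -6, -6, -6, -6, -6
D1: -22, -28, -34, -40, -46
a: -20, -42, -70, -104, -144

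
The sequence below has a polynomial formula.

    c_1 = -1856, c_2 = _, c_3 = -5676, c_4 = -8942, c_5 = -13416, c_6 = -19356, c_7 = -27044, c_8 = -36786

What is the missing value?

Using the last 6 terms:
D1: -3266  -4474  -5940  -7688  -9742
D2: -1208  -1466  -1748  -2054
D3: -258  -282  -306
D4: -24  -24
Constant fourth difference = -24.
Extend backward: -258 + 24 = -234;  -1208 + 234 = -974;  -3266 + 974 = -2292;  -5676 + 2292 = -3384

-3384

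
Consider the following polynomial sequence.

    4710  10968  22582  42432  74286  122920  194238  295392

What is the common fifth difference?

120

D1: 6258, 11614, 19850, 31854, 48634, 71318, 101154
D2: 5356, 8236, 12004, 16780, 22684, 29836
D3: 2880, 3768, 4776, 5904, 7152
D4: 888, 1008, 1128, 1248
D5: 120, 120, 120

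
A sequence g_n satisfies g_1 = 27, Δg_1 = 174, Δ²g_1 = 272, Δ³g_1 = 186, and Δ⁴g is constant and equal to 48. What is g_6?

Build the table forward from the leading diagonal:
Fourth differences: 48, 48, 48, 48, 48, 48
Third differences: 186, 234, 282, 330, 378, 426
Second differences: 272, 458, 692, 974, 1304, 1682
First differences: 174, 446, 904, 1596, 2570, 3874
g: 27, 201, 647, 1551, 3147, 5717

5717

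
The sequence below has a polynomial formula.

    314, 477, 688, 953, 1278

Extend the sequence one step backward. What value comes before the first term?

193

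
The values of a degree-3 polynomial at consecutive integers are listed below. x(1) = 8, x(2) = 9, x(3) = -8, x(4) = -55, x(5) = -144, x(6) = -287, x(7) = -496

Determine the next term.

-783

Δ: 1, -17, -47, -89, -143, -209
Δ²: -18, -30, -42, -54, -66
Δ³: -12, -12, -12, -12
Constant third difference = -12, so extend:
-66 − 12 = -78;  -209 − 78 = -287;  -496 − 287 = -783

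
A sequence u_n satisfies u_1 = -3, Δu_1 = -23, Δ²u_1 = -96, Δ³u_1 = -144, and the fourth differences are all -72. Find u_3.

Build the table forward from the leading diagonal:
D4: -72, -72, -72
D3: -144, -216, -288
D2: -96, -240, -456
D1: -23, -119, -359
u: -3, -26, -145

-145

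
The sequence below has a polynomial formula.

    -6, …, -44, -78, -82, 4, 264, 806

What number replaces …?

Using the last 6 terms:
First differences: -34  -4  86  260  542
Second differences: 30  90  174  282
Third differences: 60  84  108
Fourth differences: 24  24
Constant fourth difference = 24.
Extend backward: 60 − 24 = 36;  30 − 36 = -6;  -34 + 6 = -28;  -44 + 28 = -16

-16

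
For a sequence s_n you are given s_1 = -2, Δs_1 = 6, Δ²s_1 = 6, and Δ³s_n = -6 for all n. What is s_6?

28

Build the table forward from the leading diagonal:
Third differences: -6  -6  -6  -6  -6  -6
Second differences: 6  0  -6  -12  -18  -24
First differences: 6  12  12  6  -6  -24
s: -2  4  16  28  34  28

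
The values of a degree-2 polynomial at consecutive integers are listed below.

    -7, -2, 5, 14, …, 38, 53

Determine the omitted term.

25

Using the first 4 terms:
First differences: 5, 7, 9
Second differences: 2, 2
Constant second difference = 2.
Extend forward: 9 + 2 = 11;  14 + 11 = 25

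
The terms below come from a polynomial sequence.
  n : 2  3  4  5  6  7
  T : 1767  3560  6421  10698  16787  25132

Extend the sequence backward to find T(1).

First differences: 1793, 2861, 4277, 6089, 8345
Second differences: 1068, 1416, 1812, 2256
Third differences: 348, 396, 444
Fourth differences: 48, 48
The fourth differences are constant at 48.
Work back: 348 − 48 = 300;  1068 − 300 = 768;  1793 − 768 = 1025;  1767 − 1025 = 742

742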